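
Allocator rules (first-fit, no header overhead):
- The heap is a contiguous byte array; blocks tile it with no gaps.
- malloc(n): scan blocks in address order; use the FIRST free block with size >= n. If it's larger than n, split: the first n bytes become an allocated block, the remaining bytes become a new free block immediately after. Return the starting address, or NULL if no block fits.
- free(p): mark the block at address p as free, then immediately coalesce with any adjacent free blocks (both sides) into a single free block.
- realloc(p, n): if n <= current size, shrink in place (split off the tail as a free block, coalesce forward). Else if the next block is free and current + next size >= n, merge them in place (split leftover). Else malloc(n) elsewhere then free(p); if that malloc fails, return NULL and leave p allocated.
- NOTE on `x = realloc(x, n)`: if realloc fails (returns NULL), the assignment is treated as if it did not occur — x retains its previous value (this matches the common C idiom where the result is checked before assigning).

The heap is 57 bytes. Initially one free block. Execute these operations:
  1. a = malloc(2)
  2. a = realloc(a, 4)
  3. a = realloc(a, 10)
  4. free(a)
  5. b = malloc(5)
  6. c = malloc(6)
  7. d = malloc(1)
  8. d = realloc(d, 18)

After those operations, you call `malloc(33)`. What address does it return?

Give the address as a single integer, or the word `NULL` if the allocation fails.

Answer: NULL

Derivation:
Op 1: a = malloc(2) -> a = 0; heap: [0-1 ALLOC][2-56 FREE]
Op 2: a = realloc(a, 4) -> a = 0; heap: [0-3 ALLOC][4-56 FREE]
Op 3: a = realloc(a, 10) -> a = 0; heap: [0-9 ALLOC][10-56 FREE]
Op 4: free(a) -> (freed a); heap: [0-56 FREE]
Op 5: b = malloc(5) -> b = 0; heap: [0-4 ALLOC][5-56 FREE]
Op 6: c = malloc(6) -> c = 5; heap: [0-4 ALLOC][5-10 ALLOC][11-56 FREE]
Op 7: d = malloc(1) -> d = 11; heap: [0-4 ALLOC][5-10 ALLOC][11-11 ALLOC][12-56 FREE]
Op 8: d = realloc(d, 18) -> d = 11; heap: [0-4 ALLOC][5-10 ALLOC][11-28 ALLOC][29-56 FREE]
malloc(33): first-fit scan over [0-4 ALLOC][5-10 ALLOC][11-28 ALLOC][29-56 FREE] -> NULL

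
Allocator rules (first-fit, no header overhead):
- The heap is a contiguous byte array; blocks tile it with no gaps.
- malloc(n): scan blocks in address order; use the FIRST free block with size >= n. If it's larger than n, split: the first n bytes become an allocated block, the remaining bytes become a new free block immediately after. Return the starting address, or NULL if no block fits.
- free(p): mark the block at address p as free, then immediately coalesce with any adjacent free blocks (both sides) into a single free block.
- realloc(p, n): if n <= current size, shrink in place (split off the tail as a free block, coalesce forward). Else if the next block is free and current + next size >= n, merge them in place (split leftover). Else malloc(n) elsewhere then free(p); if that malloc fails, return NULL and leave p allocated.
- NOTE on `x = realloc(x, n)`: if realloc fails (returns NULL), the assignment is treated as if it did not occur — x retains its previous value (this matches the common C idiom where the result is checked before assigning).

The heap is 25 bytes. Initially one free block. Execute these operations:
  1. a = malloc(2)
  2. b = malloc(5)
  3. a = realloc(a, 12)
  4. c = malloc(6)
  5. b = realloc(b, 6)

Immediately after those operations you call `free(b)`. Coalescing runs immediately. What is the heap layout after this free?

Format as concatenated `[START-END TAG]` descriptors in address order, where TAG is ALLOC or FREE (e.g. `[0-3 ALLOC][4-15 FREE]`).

Answer: [0-6 FREE][7-18 ALLOC][19-24 ALLOC]

Derivation:
Op 1: a = malloc(2) -> a = 0; heap: [0-1 ALLOC][2-24 FREE]
Op 2: b = malloc(5) -> b = 2; heap: [0-1 ALLOC][2-6 ALLOC][7-24 FREE]
Op 3: a = realloc(a, 12) -> a = 7; heap: [0-1 FREE][2-6 ALLOC][7-18 ALLOC][19-24 FREE]
Op 4: c = malloc(6) -> c = 19; heap: [0-1 FREE][2-6 ALLOC][7-18 ALLOC][19-24 ALLOC]
Op 5: b = realloc(b, 6) -> NULL (b unchanged); heap: [0-1 FREE][2-6 ALLOC][7-18 ALLOC][19-24 ALLOC]
free(b): b = 2 -> block [2-6 ALLOC]; mark free, coalesce with adjacent free neighbors -> [0-6 FREE][7-18 ALLOC][19-24 ALLOC]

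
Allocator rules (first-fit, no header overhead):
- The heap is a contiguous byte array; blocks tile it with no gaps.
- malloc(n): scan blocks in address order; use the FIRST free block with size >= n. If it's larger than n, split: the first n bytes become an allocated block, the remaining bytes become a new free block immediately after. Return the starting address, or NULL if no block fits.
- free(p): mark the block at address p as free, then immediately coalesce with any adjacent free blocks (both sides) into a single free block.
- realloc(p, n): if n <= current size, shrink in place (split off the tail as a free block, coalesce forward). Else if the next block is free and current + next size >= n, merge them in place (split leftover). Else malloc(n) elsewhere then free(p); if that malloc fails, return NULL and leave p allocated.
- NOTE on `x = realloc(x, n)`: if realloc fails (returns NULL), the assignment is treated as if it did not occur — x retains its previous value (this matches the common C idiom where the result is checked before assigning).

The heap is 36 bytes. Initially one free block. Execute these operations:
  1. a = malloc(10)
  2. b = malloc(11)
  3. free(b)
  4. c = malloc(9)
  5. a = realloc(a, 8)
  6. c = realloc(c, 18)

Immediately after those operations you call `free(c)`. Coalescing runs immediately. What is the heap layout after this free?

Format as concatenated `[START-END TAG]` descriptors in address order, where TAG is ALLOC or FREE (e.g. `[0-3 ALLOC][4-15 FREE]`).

Answer: [0-7 ALLOC][8-35 FREE]

Derivation:
Op 1: a = malloc(10) -> a = 0; heap: [0-9 ALLOC][10-35 FREE]
Op 2: b = malloc(11) -> b = 10; heap: [0-9 ALLOC][10-20 ALLOC][21-35 FREE]
Op 3: free(b) -> (freed b); heap: [0-9 ALLOC][10-35 FREE]
Op 4: c = malloc(9) -> c = 10; heap: [0-9 ALLOC][10-18 ALLOC][19-35 FREE]
Op 5: a = realloc(a, 8) -> a = 0; heap: [0-7 ALLOC][8-9 FREE][10-18 ALLOC][19-35 FREE]
Op 6: c = realloc(c, 18) -> c = 10; heap: [0-7 ALLOC][8-9 FREE][10-27 ALLOC][28-35 FREE]
free(c): c = 10 -> block [10-27 ALLOC]; mark free, coalesce with adjacent free neighbors -> [0-7 ALLOC][8-35 FREE]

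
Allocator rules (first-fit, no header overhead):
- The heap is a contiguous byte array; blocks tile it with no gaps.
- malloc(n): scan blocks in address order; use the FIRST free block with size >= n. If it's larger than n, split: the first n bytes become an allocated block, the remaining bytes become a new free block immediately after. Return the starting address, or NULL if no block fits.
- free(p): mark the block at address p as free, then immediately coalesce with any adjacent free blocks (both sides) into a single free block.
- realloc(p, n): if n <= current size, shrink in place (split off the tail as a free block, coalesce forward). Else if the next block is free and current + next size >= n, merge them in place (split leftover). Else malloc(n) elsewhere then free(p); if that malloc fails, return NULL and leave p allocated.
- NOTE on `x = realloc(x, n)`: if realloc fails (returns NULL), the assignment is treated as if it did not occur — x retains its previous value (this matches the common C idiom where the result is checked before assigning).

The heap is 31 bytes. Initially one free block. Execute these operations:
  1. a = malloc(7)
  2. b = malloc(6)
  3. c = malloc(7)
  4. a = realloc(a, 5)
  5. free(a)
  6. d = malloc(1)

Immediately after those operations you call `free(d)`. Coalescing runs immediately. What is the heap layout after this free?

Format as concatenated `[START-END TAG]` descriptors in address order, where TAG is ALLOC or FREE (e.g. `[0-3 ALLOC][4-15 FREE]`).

Op 1: a = malloc(7) -> a = 0; heap: [0-6 ALLOC][7-30 FREE]
Op 2: b = malloc(6) -> b = 7; heap: [0-6 ALLOC][7-12 ALLOC][13-30 FREE]
Op 3: c = malloc(7) -> c = 13; heap: [0-6 ALLOC][7-12 ALLOC][13-19 ALLOC][20-30 FREE]
Op 4: a = realloc(a, 5) -> a = 0; heap: [0-4 ALLOC][5-6 FREE][7-12 ALLOC][13-19 ALLOC][20-30 FREE]
Op 5: free(a) -> (freed a); heap: [0-6 FREE][7-12 ALLOC][13-19 ALLOC][20-30 FREE]
Op 6: d = malloc(1) -> d = 0; heap: [0-0 ALLOC][1-6 FREE][7-12 ALLOC][13-19 ALLOC][20-30 FREE]
free(d): d = 0 -> block [0-0 ALLOC]; mark free, coalesce with adjacent free neighbors -> [0-6 FREE][7-12 ALLOC][13-19 ALLOC][20-30 FREE]

Answer: [0-6 FREE][7-12 ALLOC][13-19 ALLOC][20-30 FREE]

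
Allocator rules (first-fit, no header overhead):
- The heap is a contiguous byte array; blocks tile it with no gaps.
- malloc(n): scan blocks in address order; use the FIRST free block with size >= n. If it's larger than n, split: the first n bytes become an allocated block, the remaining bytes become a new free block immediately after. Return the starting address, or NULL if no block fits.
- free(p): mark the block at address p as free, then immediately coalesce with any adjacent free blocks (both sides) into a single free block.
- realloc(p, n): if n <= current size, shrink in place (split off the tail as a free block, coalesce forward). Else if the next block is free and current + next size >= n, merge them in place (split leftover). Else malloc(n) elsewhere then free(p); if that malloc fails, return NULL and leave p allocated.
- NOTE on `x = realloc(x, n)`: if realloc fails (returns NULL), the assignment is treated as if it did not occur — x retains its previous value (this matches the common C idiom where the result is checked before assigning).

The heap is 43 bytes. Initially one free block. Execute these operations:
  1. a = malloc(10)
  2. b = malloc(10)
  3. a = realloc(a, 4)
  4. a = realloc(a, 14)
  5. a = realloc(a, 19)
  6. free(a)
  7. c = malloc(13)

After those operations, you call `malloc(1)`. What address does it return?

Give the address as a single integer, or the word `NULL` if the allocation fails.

Answer: 0

Derivation:
Op 1: a = malloc(10) -> a = 0; heap: [0-9 ALLOC][10-42 FREE]
Op 2: b = malloc(10) -> b = 10; heap: [0-9 ALLOC][10-19 ALLOC][20-42 FREE]
Op 3: a = realloc(a, 4) -> a = 0; heap: [0-3 ALLOC][4-9 FREE][10-19 ALLOC][20-42 FREE]
Op 4: a = realloc(a, 14) -> a = 20; heap: [0-9 FREE][10-19 ALLOC][20-33 ALLOC][34-42 FREE]
Op 5: a = realloc(a, 19) -> a = 20; heap: [0-9 FREE][10-19 ALLOC][20-38 ALLOC][39-42 FREE]
Op 6: free(a) -> (freed a); heap: [0-9 FREE][10-19 ALLOC][20-42 FREE]
Op 7: c = malloc(13) -> c = 20; heap: [0-9 FREE][10-19 ALLOC][20-32 ALLOC][33-42 FREE]
malloc(1): first-fit scan over [0-9 FREE][10-19 ALLOC][20-32 ALLOC][33-42 FREE] -> 0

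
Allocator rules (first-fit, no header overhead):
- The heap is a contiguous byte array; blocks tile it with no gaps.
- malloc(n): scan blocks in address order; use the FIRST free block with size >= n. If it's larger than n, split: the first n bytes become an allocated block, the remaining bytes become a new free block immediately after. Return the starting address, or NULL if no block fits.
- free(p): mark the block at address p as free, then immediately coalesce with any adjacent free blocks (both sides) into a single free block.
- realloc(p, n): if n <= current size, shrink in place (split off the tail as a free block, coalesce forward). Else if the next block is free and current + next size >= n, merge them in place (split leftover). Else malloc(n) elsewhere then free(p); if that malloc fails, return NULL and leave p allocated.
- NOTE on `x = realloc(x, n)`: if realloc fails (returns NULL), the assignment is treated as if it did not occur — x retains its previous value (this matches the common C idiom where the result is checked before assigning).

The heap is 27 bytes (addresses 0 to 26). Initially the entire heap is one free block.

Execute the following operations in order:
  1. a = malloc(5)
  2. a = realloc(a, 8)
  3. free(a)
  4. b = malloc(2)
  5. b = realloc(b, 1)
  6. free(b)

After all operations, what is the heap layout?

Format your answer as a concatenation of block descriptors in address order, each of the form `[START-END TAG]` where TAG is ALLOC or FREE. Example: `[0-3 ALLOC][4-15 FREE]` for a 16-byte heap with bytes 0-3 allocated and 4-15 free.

Op 1: a = malloc(5) -> a = 0; heap: [0-4 ALLOC][5-26 FREE]
Op 2: a = realloc(a, 8) -> a = 0; heap: [0-7 ALLOC][8-26 FREE]
Op 3: free(a) -> (freed a); heap: [0-26 FREE]
Op 4: b = malloc(2) -> b = 0; heap: [0-1 ALLOC][2-26 FREE]
Op 5: b = realloc(b, 1) -> b = 0; heap: [0-0 ALLOC][1-26 FREE]
Op 6: free(b) -> (freed b); heap: [0-26 FREE]

Answer: [0-26 FREE]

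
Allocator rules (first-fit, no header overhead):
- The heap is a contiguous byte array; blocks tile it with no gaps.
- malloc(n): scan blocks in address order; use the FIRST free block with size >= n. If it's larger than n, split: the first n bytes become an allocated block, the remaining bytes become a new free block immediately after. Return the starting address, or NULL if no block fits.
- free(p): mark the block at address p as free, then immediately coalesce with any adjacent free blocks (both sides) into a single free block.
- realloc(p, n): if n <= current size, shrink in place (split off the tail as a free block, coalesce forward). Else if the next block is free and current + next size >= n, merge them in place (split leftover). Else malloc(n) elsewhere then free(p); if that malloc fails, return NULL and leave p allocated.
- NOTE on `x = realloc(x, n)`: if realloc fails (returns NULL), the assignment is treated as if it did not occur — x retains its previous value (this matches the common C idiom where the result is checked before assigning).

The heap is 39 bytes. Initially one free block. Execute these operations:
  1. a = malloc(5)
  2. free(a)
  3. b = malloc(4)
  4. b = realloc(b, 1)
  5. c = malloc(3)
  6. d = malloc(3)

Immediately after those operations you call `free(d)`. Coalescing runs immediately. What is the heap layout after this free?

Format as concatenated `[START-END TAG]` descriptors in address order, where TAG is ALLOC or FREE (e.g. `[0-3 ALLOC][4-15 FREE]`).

Op 1: a = malloc(5) -> a = 0; heap: [0-4 ALLOC][5-38 FREE]
Op 2: free(a) -> (freed a); heap: [0-38 FREE]
Op 3: b = malloc(4) -> b = 0; heap: [0-3 ALLOC][4-38 FREE]
Op 4: b = realloc(b, 1) -> b = 0; heap: [0-0 ALLOC][1-38 FREE]
Op 5: c = malloc(3) -> c = 1; heap: [0-0 ALLOC][1-3 ALLOC][4-38 FREE]
Op 6: d = malloc(3) -> d = 4; heap: [0-0 ALLOC][1-3 ALLOC][4-6 ALLOC][7-38 FREE]
free(d): d = 4 -> block [4-6 ALLOC]; mark free, coalesce with adjacent free neighbors -> [0-0 ALLOC][1-3 ALLOC][4-38 FREE]

Answer: [0-0 ALLOC][1-3 ALLOC][4-38 FREE]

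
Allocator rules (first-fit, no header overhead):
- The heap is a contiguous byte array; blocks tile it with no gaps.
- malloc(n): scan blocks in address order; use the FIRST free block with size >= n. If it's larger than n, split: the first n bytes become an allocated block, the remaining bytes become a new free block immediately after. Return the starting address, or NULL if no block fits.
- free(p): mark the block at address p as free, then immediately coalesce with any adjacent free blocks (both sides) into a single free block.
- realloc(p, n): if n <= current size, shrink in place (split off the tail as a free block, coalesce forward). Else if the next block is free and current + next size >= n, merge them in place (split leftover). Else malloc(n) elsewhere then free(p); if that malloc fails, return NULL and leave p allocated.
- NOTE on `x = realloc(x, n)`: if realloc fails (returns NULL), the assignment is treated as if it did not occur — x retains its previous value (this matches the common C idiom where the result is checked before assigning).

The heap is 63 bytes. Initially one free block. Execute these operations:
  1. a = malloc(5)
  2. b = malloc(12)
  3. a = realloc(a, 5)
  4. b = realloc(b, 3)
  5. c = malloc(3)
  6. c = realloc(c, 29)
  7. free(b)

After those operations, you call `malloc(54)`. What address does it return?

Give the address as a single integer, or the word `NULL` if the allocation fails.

Answer: NULL

Derivation:
Op 1: a = malloc(5) -> a = 0; heap: [0-4 ALLOC][5-62 FREE]
Op 2: b = malloc(12) -> b = 5; heap: [0-4 ALLOC][5-16 ALLOC][17-62 FREE]
Op 3: a = realloc(a, 5) -> a = 0; heap: [0-4 ALLOC][5-16 ALLOC][17-62 FREE]
Op 4: b = realloc(b, 3) -> b = 5; heap: [0-4 ALLOC][5-7 ALLOC][8-62 FREE]
Op 5: c = malloc(3) -> c = 8; heap: [0-4 ALLOC][5-7 ALLOC][8-10 ALLOC][11-62 FREE]
Op 6: c = realloc(c, 29) -> c = 8; heap: [0-4 ALLOC][5-7 ALLOC][8-36 ALLOC][37-62 FREE]
Op 7: free(b) -> (freed b); heap: [0-4 ALLOC][5-7 FREE][8-36 ALLOC][37-62 FREE]
malloc(54): first-fit scan over [0-4 ALLOC][5-7 FREE][8-36 ALLOC][37-62 FREE] -> NULL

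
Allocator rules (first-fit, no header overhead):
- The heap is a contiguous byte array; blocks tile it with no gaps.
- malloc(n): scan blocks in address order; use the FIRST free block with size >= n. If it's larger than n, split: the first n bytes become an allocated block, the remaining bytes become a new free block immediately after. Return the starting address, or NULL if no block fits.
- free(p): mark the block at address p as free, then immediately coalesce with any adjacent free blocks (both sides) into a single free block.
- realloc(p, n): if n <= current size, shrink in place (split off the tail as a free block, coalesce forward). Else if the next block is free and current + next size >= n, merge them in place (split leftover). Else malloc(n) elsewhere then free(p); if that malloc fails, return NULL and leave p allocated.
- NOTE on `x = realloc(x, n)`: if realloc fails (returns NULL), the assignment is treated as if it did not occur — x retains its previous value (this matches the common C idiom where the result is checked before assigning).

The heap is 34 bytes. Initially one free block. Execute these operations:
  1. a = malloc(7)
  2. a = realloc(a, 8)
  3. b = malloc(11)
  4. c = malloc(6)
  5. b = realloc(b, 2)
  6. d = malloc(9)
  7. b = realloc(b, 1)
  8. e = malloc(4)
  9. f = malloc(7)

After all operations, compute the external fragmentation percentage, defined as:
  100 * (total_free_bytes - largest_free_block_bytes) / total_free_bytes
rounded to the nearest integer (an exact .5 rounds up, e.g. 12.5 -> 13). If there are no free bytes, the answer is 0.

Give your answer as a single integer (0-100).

Answer: 17

Derivation:
Op 1: a = malloc(7) -> a = 0; heap: [0-6 ALLOC][7-33 FREE]
Op 2: a = realloc(a, 8) -> a = 0; heap: [0-7 ALLOC][8-33 FREE]
Op 3: b = malloc(11) -> b = 8; heap: [0-7 ALLOC][8-18 ALLOC][19-33 FREE]
Op 4: c = malloc(6) -> c = 19; heap: [0-7 ALLOC][8-18 ALLOC][19-24 ALLOC][25-33 FREE]
Op 5: b = realloc(b, 2) -> b = 8; heap: [0-7 ALLOC][8-9 ALLOC][10-18 FREE][19-24 ALLOC][25-33 FREE]
Op 6: d = malloc(9) -> d = 10; heap: [0-7 ALLOC][8-9 ALLOC][10-18 ALLOC][19-24 ALLOC][25-33 FREE]
Op 7: b = realloc(b, 1) -> b = 8; heap: [0-7 ALLOC][8-8 ALLOC][9-9 FREE][10-18 ALLOC][19-24 ALLOC][25-33 FREE]
Op 8: e = malloc(4) -> e = 25; heap: [0-7 ALLOC][8-8 ALLOC][9-9 FREE][10-18 ALLOC][19-24 ALLOC][25-28 ALLOC][29-33 FREE]
Op 9: f = malloc(7) -> f = NULL; heap: [0-7 ALLOC][8-8 ALLOC][9-9 FREE][10-18 ALLOC][19-24 ALLOC][25-28 ALLOC][29-33 FREE]
Free blocks: [1 5] total_free=6 largest=5 -> 100*(6-5)/6 = 100/6 ≈ 16.667 -> rounds to 17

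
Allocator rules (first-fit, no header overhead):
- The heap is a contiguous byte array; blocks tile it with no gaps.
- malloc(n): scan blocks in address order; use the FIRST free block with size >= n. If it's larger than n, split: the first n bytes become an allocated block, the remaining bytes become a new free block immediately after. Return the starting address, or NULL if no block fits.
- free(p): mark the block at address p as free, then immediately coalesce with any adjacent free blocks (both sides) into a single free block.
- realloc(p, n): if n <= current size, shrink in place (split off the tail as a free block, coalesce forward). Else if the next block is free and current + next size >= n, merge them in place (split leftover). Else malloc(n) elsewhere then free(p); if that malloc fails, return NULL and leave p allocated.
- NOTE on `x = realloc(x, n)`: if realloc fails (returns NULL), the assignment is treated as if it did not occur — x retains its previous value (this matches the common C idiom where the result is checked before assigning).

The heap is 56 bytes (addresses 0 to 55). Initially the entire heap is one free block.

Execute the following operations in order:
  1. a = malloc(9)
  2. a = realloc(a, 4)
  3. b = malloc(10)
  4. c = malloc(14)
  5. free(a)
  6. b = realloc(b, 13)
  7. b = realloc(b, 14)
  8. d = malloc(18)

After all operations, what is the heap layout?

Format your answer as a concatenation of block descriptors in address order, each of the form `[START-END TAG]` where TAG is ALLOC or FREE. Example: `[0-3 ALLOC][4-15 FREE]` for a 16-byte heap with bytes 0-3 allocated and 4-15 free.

Answer: [0-13 FREE][14-27 ALLOC][28-41 ALLOC][42-55 FREE]

Derivation:
Op 1: a = malloc(9) -> a = 0; heap: [0-8 ALLOC][9-55 FREE]
Op 2: a = realloc(a, 4) -> a = 0; heap: [0-3 ALLOC][4-55 FREE]
Op 3: b = malloc(10) -> b = 4; heap: [0-3 ALLOC][4-13 ALLOC][14-55 FREE]
Op 4: c = malloc(14) -> c = 14; heap: [0-3 ALLOC][4-13 ALLOC][14-27 ALLOC][28-55 FREE]
Op 5: free(a) -> (freed a); heap: [0-3 FREE][4-13 ALLOC][14-27 ALLOC][28-55 FREE]
Op 6: b = realloc(b, 13) -> b = 28; heap: [0-13 FREE][14-27 ALLOC][28-40 ALLOC][41-55 FREE]
Op 7: b = realloc(b, 14) -> b = 28; heap: [0-13 FREE][14-27 ALLOC][28-41 ALLOC][42-55 FREE]
Op 8: d = malloc(18) -> d = NULL; heap: [0-13 FREE][14-27 ALLOC][28-41 ALLOC][42-55 FREE]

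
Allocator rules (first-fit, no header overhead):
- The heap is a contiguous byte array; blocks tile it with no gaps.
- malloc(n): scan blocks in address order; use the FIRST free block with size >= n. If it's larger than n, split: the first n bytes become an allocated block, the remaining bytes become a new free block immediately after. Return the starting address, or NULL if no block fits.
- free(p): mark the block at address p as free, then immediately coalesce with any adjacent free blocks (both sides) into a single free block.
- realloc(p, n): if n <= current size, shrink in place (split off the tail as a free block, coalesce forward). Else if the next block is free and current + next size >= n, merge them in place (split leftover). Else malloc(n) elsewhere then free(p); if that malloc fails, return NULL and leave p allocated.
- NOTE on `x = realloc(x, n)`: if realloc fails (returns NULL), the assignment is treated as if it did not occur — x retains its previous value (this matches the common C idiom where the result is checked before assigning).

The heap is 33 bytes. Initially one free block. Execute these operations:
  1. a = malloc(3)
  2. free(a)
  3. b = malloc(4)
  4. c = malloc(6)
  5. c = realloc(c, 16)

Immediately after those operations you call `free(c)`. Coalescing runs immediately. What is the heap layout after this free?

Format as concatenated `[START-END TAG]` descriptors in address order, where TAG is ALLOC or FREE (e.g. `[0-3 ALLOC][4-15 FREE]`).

Answer: [0-3 ALLOC][4-32 FREE]

Derivation:
Op 1: a = malloc(3) -> a = 0; heap: [0-2 ALLOC][3-32 FREE]
Op 2: free(a) -> (freed a); heap: [0-32 FREE]
Op 3: b = malloc(4) -> b = 0; heap: [0-3 ALLOC][4-32 FREE]
Op 4: c = malloc(6) -> c = 4; heap: [0-3 ALLOC][4-9 ALLOC][10-32 FREE]
Op 5: c = realloc(c, 16) -> c = 4; heap: [0-3 ALLOC][4-19 ALLOC][20-32 FREE]
free(c): c = 4 -> block [4-19 ALLOC]; mark free, coalesce with adjacent free neighbors -> [0-3 ALLOC][4-32 FREE]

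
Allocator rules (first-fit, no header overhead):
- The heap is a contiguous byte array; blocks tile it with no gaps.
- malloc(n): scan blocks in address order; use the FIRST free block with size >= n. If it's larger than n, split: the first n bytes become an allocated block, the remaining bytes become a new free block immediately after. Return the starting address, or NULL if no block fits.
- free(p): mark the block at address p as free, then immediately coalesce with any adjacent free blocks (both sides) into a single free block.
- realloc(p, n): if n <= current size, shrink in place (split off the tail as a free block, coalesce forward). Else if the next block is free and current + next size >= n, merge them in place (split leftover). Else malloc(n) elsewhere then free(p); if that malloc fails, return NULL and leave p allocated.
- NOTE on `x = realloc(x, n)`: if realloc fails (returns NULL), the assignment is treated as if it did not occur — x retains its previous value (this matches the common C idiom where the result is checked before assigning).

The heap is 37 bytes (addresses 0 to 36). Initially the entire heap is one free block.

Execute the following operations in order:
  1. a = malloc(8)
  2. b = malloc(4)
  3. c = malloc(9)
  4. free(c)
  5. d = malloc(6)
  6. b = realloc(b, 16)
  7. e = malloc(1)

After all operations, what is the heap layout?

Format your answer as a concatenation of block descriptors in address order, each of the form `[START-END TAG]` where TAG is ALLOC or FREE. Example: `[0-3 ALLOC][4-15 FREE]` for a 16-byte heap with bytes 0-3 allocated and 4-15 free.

Answer: [0-7 ALLOC][8-8 ALLOC][9-11 FREE][12-17 ALLOC][18-33 ALLOC][34-36 FREE]

Derivation:
Op 1: a = malloc(8) -> a = 0; heap: [0-7 ALLOC][8-36 FREE]
Op 2: b = malloc(4) -> b = 8; heap: [0-7 ALLOC][8-11 ALLOC][12-36 FREE]
Op 3: c = malloc(9) -> c = 12; heap: [0-7 ALLOC][8-11 ALLOC][12-20 ALLOC][21-36 FREE]
Op 4: free(c) -> (freed c); heap: [0-7 ALLOC][8-11 ALLOC][12-36 FREE]
Op 5: d = malloc(6) -> d = 12; heap: [0-7 ALLOC][8-11 ALLOC][12-17 ALLOC][18-36 FREE]
Op 6: b = realloc(b, 16) -> b = 18; heap: [0-7 ALLOC][8-11 FREE][12-17 ALLOC][18-33 ALLOC][34-36 FREE]
Op 7: e = malloc(1) -> e = 8; heap: [0-7 ALLOC][8-8 ALLOC][9-11 FREE][12-17 ALLOC][18-33 ALLOC][34-36 FREE]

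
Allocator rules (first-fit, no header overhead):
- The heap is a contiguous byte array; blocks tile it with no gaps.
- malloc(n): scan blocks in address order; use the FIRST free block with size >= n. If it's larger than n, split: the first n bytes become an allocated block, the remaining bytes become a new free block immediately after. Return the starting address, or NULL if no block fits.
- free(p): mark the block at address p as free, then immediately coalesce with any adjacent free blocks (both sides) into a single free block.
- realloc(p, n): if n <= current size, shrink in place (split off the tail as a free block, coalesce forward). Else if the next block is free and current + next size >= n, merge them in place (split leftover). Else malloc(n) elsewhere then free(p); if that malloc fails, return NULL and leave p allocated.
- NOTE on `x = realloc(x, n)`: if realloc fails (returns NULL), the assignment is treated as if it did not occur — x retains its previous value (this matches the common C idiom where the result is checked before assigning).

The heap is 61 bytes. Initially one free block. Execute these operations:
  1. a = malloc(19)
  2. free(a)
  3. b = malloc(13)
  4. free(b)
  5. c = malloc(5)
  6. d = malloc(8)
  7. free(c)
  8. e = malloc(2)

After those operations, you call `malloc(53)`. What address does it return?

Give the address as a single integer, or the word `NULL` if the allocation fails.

Op 1: a = malloc(19) -> a = 0; heap: [0-18 ALLOC][19-60 FREE]
Op 2: free(a) -> (freed a); heap: [0-60 FREE]
Op 3: b = malloc(13) -> b = 0; heap: [0-12 ALLOC][13-60 FREE]
Op 4: free(b) -> (freed b); heap: [0-60 FREE]
Op 5: c = malloc(5) -> c = 0; heap: [0-4 ALLOC][5-60 FREE]
Op 6: d = malloc(8) -> d = 5; heap: [0-4 ALLOC][5-12 ALLOC][13-60 FREE]
Op 7: free(c) -> (freed c); heap: [0-4 FREE][5-12 ALLOC][13-60 FREE]
Op 8: e = malloc(2) -> e = 0; heap: [0-1 ALLOC][2-4 FREE][5-12 ALLOC][13-60 FREE]
malloc(53): first-fit scan over [0-1 ALLOC][2-4 FREE][5-12 ALLOC][13-60 FREE] -> NULL

Answer: NULL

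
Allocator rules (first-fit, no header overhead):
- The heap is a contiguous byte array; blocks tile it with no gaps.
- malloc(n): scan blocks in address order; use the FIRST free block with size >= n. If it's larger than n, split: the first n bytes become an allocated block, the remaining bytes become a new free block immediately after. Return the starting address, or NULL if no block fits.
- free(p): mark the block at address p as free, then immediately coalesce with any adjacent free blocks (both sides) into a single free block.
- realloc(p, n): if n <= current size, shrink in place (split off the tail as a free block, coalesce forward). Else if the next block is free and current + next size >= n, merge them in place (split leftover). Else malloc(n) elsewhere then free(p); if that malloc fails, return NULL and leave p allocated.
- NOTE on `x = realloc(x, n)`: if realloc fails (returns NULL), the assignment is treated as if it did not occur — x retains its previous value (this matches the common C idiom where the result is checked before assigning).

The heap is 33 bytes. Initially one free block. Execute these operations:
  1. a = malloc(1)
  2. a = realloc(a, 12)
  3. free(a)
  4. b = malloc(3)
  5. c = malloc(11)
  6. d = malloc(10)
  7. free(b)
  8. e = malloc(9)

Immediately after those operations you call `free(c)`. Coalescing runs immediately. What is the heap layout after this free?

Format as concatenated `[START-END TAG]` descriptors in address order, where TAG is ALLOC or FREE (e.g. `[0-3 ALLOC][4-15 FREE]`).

Op 1: a = malloc(1) -> a = 0; heap: [0-0 ALLOC][1-32 FREE]
Op 2: a = realloc(a, 12) -> a = 0; heap: [0-11 ALLOC][12-32 FREE]
Op 3: free(a) -> (freed a); heap: [0-32 FREE]
Op 4: b = malloc(3) -> b = 0; heap: [0-2 ALLOC][3-32 FREE]
Op 5: c = malloc(11) -> c = 3; heap: [0-2 ALLOC][3-13 ALLOC][14-32 FREE]
Op 6: d = malloc(10) -> d = 14; heap: [0-2 ALLOC][3-13 ALLOC][14-23 ALLOC][24-32 FREE]
Op 7: free(b) -> (freed b); heap: [0-2 FREE][3-13 ALLOC][14-23 ALLOC][24-32 FREE]
Op 8: e = malloc(9) -> e = 24; heap: [0-2 FREE][3-13 ALLOC][14-23 ALLOC][24-32 ALLOC]
free(c): c = 3 -> block [3-13 ALLOC]; mark free, coalesce with adjacent free neighbors -> [0-13 FREE][14-23 ALLOC][24-32 ALLOC]

Answer: [0-13 FREE][14-23 ALLOC][24-32 ALLOC]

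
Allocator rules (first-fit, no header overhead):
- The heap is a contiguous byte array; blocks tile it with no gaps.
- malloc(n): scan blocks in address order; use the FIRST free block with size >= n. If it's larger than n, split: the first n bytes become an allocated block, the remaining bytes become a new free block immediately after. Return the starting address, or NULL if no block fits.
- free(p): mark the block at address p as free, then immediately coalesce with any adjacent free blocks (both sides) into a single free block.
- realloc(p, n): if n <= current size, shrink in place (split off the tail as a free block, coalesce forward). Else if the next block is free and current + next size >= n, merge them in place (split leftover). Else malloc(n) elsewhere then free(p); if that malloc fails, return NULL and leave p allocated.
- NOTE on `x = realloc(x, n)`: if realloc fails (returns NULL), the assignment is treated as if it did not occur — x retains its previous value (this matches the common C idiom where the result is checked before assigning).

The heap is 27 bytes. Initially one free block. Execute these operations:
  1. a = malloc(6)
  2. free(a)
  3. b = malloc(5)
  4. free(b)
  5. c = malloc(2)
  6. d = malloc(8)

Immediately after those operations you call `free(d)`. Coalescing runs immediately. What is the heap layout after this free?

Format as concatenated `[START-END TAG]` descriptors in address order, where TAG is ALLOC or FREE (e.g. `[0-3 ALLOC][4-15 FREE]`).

Op 1: a = malloc(6) -> a = 0; heap: [0-5 ALLOC][6-26 FREE]
Op 2: free(a) -> (freed a); heap: [0-26 FREE]
Op 3: b = malloc(5) -> b = 0; heap: [0-4 ALLOC][5-26 FREE]
Op 4: free(b) -> (freed b); heap: [0-26 FREE]
Op 5: c = malloc(2) -> c = 0; heap: [0-1 ALLOC][2-26 FREE]
Op 6: d = malloc(8) -> d = 2; heap: [0-1 ALLOC][2-9 ALLOC][10-26 FREE]
free(d): d = 2 -> block [2-9 ALLOC]; mark free, coalesce with adjacent free neighbors -> [0-1 ALLOC][2-26 FREE]

Answer: [0-1 ALLOC][2-26 FREE]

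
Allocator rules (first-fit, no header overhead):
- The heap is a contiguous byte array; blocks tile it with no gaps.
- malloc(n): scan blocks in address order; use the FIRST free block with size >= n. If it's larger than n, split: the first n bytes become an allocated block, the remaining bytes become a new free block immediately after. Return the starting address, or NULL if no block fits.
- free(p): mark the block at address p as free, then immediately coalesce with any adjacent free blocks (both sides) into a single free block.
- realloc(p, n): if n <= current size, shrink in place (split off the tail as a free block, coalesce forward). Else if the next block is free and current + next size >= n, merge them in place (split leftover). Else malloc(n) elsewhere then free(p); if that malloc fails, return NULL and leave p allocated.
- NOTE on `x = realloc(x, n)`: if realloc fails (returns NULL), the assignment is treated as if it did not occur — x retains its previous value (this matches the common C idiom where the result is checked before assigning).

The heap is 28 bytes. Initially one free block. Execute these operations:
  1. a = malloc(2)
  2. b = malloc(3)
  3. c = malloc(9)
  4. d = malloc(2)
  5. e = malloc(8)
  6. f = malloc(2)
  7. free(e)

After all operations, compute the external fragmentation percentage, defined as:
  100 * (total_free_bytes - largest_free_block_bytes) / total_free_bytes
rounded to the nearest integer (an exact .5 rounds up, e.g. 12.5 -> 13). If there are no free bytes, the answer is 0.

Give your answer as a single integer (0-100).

Op 1: a = malloc(2) -> a = 0; heap: [0-1 ALLOC][2-27 FREE]
Op 2: b = malloc(3) -> b = 2; heap: [0-1 ALLOC][2-4 ALLOC][5-27 FREE]
Op 3: c = malloc(9) -> c = 5; heap: [0-1 ALLOC][2-4 ALLOC][5-13 ALLOC][14-27 FREE]
Op 4: d = malloc(2) -> d = 14; heap: [0-1 ALLOC][2-4 ALLOC][5-13 ALLOC][14-15 ALLOC][16-27 FREE]
Op 5: e = malloc(8) -> e = 16; heap: [0-1 ALLOC][2-4 ALLOC][5-13 ALLOC][14-15 ALLOC][16-23 ALLOC][24-27 FREE]
Op 6: f = malloc(2) -> f = 24; heap: [0-1 ALLOC][2-4 ALLOC][5-13 ALLOC][14-15 ALLOC][16-23 ALLOC][24-25 ALLOC][26-27 FREE]
Op 7: free(e) -> (freed e); heap: [0-1 ALLOC][2-4 ALLOC][5-13 ALLOC][14-15 ALLOC][16-23 FREE][24-25 ALLOC][26-27 FREE]
Free blocks: [8 2] total_free=10 largest=8 -> 100*(10-8)/10 = 200/10 = 20

Answer: 20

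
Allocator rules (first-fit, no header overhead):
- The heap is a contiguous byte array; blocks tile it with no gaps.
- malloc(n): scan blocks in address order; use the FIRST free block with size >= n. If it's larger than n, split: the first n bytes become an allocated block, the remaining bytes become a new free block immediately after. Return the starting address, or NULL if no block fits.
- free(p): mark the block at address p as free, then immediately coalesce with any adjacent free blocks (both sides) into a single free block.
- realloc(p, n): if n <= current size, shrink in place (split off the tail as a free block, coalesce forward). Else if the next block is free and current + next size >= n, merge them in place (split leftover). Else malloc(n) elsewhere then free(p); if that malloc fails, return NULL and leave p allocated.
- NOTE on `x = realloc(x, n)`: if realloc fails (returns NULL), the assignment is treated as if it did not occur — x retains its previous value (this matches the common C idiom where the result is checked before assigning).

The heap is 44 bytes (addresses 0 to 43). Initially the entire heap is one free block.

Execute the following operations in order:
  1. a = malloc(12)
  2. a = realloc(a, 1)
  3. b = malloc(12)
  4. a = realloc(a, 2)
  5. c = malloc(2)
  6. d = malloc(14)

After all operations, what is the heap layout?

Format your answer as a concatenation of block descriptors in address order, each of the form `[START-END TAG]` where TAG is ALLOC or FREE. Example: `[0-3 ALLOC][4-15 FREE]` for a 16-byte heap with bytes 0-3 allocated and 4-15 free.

Op 1: a = malloc(12) -> a = 0; heap: [0-11 ALLOC][12-43 FREE]
Op 2: a = realloc(a, 1) -> a = 0; heap: [0-0 ALLOC][1-43 FREE]
Op 3: b = malloc(12) -> b = 1; heap: [0-0 ALLOC][1-12 ALLOC][13-43 FREE]
Op 4: a = realloc(a, 2) -> a = 13; heap: [0-0 FREE][1-12 ALLOC][13-14 ALLOC][15-43 FREE]
Op 5: c = malloc(2) -> c = 15; heap: [0-0 FREE][1-12 ALLOC][13-14 ALLOC][15-16 ALLOC][17-43 FREE]
Op 6: d = malloc(14) -> d = 17; heap: [0-0 FREE][1-12 ALLOC][13-14 ALLOC][15-16 ALLOC][17-30 ALLOC][31-43 FREE]

Answer: [0-0 FREE][1-12 ALLOC][13-14 ALLOC][15-16 ALLOC][17-30 ALLOC][31-43 FREE]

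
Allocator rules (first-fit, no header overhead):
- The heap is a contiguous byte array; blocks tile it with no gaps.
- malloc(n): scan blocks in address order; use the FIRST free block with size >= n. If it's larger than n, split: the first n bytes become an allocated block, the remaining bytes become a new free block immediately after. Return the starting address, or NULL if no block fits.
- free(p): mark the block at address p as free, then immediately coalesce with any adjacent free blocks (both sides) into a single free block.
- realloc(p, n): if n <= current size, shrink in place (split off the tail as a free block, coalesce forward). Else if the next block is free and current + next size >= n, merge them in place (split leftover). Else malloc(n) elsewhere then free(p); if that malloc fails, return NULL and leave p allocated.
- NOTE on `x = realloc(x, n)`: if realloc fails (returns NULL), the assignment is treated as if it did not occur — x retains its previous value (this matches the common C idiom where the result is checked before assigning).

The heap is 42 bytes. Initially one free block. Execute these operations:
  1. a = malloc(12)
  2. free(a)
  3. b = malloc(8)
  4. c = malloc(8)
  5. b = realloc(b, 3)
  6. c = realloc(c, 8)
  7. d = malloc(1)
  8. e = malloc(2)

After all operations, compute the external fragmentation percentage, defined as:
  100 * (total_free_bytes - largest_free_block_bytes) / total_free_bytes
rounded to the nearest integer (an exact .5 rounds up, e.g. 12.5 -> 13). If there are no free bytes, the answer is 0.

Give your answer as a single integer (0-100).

Op 1: a = malloc(12) -> a = 0; heap: [0-11 ALLOC][12-41 FREE]
Op 2: free(a) -> (freed a); heap: [0-41 FREE]
Op 3: b = malloc(8) -> b = 0; heap: [0-7 ALLOC][8-41 FREE]
Op 4: c = malloc(8) -> c = 8; heap: [0-7 ALLOC][8-15 ALLOC][16-41 FREE]
Op 5: b = realloc(b, 3) -> b = 0; heap: [0-2 ALLOC][3-7 FREE][8-15 ALLOC][16-41 FREE]
Op 6: c = realloc(c, 8) -> c = 8; heap: [0-2 ALLOC][3-7 FREE][8-15 ALLOC][16-41 FREE]
Op 7: d = malloc(1) -> d = 3; heap: [0-2 ALLOC][3-3 ALLOC][4-7 FREE][8-15 ALLOC][16-41 FREE]
Op 8: e = malloc(2) -> e = 4; heap: [0-2 ALLOC][3-3 ALLOC][4-5 ALLOC][6-7 FREE][8-15 ALLOC][16-41 FREE]
Free blocks: [2 26] total_free=28 largest=26 -> 100*(28-26)/28 = 200/28 ≈ 7.143 -> rounds to 7

Answer: 7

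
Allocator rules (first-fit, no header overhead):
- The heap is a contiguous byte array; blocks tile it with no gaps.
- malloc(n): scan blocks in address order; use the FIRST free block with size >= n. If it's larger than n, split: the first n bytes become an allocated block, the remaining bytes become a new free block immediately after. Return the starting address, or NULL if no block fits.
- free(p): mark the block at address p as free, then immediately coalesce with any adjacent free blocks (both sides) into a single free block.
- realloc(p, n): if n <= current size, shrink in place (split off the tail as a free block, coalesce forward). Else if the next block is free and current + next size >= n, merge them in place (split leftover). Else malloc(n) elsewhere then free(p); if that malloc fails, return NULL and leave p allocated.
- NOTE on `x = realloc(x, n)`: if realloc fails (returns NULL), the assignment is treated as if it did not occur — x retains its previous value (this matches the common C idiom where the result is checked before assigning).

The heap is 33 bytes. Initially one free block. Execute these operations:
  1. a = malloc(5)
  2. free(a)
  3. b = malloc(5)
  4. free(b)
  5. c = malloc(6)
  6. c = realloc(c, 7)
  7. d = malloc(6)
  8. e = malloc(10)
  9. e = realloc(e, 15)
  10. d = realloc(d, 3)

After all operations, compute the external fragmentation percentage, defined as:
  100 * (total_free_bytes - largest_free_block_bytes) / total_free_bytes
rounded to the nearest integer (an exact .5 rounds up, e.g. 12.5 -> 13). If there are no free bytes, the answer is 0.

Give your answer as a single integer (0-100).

Op 1: a = malloc(5) -> a = 0; heap: [0-4 ALLOC][5-32 FREE]
Op 2: free(a) -> (freed a); heap: [0-32 FREE]
Op 3: b = malloc(5) -> b = 0; heap: [0-4 ALLOC][5-32 FREE]
Op 4: free(b) -> (freed b); heap: [0-32 FREE]
Op 5: c = malloc(6) -> c = 0; heap: [0-5 ALLOC][6-32 FREE]
Op 6: c = realloc(c, 7) -> c = 0; heap: [0-6 ALLOC][7-32 FREE]
Op 7: d = malloc(6) -> d = 7; heap: [0-6 ALLOC][7-12 ALLOC][13-32 FREE]
Op 8: e = malloc(10) -> e = 13; heap: [0-6 ALLOC][7-12 ALLOC][13-22 ALLOC][23-32 FREE]
Op 9: e = realloc(e, 15) -> e = 13; heap: [0-6 ALLOC][7-12 ALLOC][13-27 ALLOC][28-32 FREE]
Op 10: d = realloc(d, 3) -> d = 7; heap: [0-6 ALLOC][7-9 ALLOC][10-12 FREE][13-27 ALLOC][28-32 FREE]
Free blocks: [3 5] total_free=8 largest=5 -> 100*(8-5)/8 = 300/8 = 37.5 -> rounds to 38

Answer: 38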